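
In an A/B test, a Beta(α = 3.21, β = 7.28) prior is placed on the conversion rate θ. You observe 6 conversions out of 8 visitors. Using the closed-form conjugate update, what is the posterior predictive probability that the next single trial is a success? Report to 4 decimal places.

The Beta prior is conjugate to a Binomial/Bernoulli likelihood; the update adds successes to α and failures to β.
Posterior: Beta(α+k, β+n−k) = Beta(3.21+6, 7.28+2) = Beta(9.21, 9.28).
For a single future Bernoulli trial, P(success | data) = α/(α+β) = 0.4981.

0.4981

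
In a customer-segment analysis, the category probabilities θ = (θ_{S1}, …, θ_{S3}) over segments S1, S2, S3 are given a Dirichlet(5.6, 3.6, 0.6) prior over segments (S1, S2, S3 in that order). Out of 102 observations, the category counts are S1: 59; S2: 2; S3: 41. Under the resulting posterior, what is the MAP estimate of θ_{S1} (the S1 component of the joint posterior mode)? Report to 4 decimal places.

0.5846

The Dirichlet prior is conjugate to the Multinomial likelihood: each posterior αⱼ = prior αⱼ + observed count nⱼ.
Posterior concentration: (64.6, 5.6, 41.6), total = 111.8.
Joint mode component: (α_{S1}−1)/(Σα−K) = 63.6/108.8 = 0.5846.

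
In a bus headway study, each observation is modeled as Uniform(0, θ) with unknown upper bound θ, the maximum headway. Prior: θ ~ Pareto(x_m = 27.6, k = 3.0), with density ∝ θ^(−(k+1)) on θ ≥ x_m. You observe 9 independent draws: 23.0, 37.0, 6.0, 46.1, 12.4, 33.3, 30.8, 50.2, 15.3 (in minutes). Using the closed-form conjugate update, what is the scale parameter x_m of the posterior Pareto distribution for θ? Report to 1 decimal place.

A Pareto(scale x_m, shape k) prior on the upper bound θ of Uniform(0, θ) is conjugate: posterior is Pareto(max(x_m, max xᵢ), k + n).
Sample maximum = 50.2; prior scale x_m = 27.6 → posterior scale = max = 50.2.
Posterior shape = 3.0 + 9 = 12.0.
Posterior scale x_m = 50.2.

50.2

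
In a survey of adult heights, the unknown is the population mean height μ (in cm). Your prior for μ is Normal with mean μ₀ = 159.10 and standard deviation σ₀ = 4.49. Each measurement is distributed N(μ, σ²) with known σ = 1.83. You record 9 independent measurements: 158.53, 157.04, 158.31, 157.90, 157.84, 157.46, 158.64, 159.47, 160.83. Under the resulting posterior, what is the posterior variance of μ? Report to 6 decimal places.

For Normal data with known variance σ², a Normal(μ₀, σ₀²) prior on μ is conjugate. Posterior precision = 1/σ₀² + n/σ²; posterior mean is the precision-weighted average of μ₀ and x̄.
σ₀² = 4.49² = 20.1601, σ² = 1.83² = 3.3489; σ² + n·σ₀² = 3.3489 + 9·20.1601 = 184.7898.
Posterior precision = 1/σ₀² + n/σ² = 1/20.1601 + 9/3.3489 = (σ² + n·σ₀²)/(σ₀²σ²) = 184.7898/(20.1601·3.3489); posterior variance σₙ² = σ₀²σ²/(σ² + n·σ₀²) = 20.1601·3.3489/184.7898 = 0.365357.

0.365357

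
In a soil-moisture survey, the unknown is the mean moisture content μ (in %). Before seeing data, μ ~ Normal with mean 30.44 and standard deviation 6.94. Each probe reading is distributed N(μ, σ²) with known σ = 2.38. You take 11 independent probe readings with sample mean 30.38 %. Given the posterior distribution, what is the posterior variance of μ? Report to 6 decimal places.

0.509498

For Normal data with known variance σ², a Normal(μ₀, σ₀²) prior on μ is conjugate. Posterior precision = 1/σ₀² + n/σ²; posterior mean is the precision-weighted average of μ₀ and x̄.
σ₀² = 6.94² = 48.1636, σ² = 2.38² = 5.6644; σ² + n·σ₀² = 5.6644 + 11·48.1636 = 535.464.
Posterior precision = 1/σ₀² + n/σ² = 1/48.1636 + 11/5.6644 = (σ² + n·σ₀²)/(σ₀²σ²) = 535.464/(48.1636·5.6644); posterior variance σₙ² = σ₀²σ²/(σ² + n·σ₀²) = 48.1636·5.6644/535.464 = 0.509498.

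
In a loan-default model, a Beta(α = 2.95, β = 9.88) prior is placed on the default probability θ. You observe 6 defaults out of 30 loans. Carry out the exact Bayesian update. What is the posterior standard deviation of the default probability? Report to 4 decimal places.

The Beta prior is conjugate to a Binomial/Bernoulli likelihood; the update adds successes to α and failures to β.
Posterior: Beta(α+k, β+n−k) = Beta(2.95+6, 9.88+24) = Beta(8.95, 33.88).
Var = αβ/((α+β)²(α+β+1)) = 8.95·33.88/(42.83²·43.83) = 0.00377137; SD = √0.00377137 = 0.0614.

0.0614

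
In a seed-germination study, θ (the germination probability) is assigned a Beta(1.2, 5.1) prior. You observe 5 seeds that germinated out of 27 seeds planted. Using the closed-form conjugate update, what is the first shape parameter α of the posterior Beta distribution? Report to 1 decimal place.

6.2

The Beta prior is conjugate to a Binomial/Bernoulli likelihood; the update adds successes to α and failures to β.
Posterior: Beta(α+k, β+n−k) = Beta(1.2+5, 5.1+22) = Beta(6.2, 27.1).
Posterior α = 6.2.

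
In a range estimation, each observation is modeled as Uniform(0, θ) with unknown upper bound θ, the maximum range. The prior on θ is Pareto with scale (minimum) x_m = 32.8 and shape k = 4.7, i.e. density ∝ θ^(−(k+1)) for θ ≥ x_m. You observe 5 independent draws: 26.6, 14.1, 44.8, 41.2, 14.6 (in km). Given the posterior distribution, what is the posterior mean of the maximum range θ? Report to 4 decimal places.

A Pareto(scale x_m, shape k) prior on the upper bound θ of Uniform(0, θ) is conjugate: posterior is Pareto(max(x_m, max xᵢ), k + n).
Sample maximum = 44.8; prior scale x_m = 32.8 → posterior scale = max = 44.8.
Posterior shape = 4.7 + 5 = 9.7.
E[θ|data] = k·x_m/(k−1) = 9.7·44.8/8.7 = 49.9494.

49.9494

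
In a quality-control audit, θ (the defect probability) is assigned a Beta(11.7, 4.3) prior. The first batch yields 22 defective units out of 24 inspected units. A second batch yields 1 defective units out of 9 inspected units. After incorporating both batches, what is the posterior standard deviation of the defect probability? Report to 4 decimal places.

The Beta prior is conjugate to a Binomial/Bernoulli likelihood; the update adds successes to α and failures to β.
After batch 1: Beta(11.7+22, 4.3+2) = Beta(33.7, 6.3).
After batch 2: Beta(33.7+1, 6.3+8) = Beta(34.7, 14.3).
Var = αβ/((α+β)²(α+β+1)) = 34.7·14.3/(49.0²·50.0) = 0.00413336; SD = √0.00413336 = 0.0643.

0.0643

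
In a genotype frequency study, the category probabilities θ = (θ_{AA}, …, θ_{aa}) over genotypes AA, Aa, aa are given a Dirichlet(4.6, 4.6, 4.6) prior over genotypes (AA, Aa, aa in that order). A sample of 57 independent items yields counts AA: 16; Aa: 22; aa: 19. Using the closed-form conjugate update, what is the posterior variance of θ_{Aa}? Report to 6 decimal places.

0.003267

The Dirichlet prior is conjugate to the Multinomial likelihood: each posterior αⱼ = prior αⱼ + observed count nⱼ.
Posterior concentration: (20.6, 26.6, 23.6), total = 70.8.
Var[θ_j] = α_j(Σα−α_j)/((Σα)²(Σα+1)) = 26.6·44.2/(70.8²·71.8) = 0.003267.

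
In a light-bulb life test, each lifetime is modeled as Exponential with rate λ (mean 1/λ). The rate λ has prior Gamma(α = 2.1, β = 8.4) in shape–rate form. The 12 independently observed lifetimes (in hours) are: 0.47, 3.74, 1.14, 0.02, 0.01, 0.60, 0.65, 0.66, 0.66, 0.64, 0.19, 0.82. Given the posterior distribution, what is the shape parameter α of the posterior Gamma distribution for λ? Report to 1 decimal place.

With a Gamma(shape α, rate β) prior on the exponential rate λ, the posterior after n observations with total T = Σxᵢ is Gamma(α+n, β+T).
Sum of observations T = 9.60 hours; n = 12.
Posterior: Gamma(2.1+12, 8.4+9.60) = Gamma(14.1, 18.00).
Posterior α = 14.1.

14.1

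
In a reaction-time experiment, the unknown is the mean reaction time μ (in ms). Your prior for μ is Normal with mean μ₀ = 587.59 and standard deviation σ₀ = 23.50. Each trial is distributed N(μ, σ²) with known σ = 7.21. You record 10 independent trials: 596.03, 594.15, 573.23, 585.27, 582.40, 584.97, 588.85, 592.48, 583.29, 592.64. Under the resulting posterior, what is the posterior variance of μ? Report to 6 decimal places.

For Normal data with known variance σ², a Normal(μ₀, σ₀²) prior on μ is conjugate. Posterior precision = 1/σ₀² + n/σ²; posterior mean is the precision-weighted average of μ₀ and x̄.
σ₀² = 23.50² = 552.25, σ² = 7.21² = 51.9841; σ² + n·σ₀² = 51.9841 + 10·552.25 = 5574.4841.
Posterior precision = 1/σ₀² + n/σ² = 1/552.25 + 10/51.9841 = (σ² + n·σ₀²)/(σ₀²σ²) = 5574.4841/(552.25·51.9841); posterior variance σₙ² = σ₀²σ²/(σ² + n·σ₀²) = 552.25·51.9841/5574.4841 = 5.149933.

5.149933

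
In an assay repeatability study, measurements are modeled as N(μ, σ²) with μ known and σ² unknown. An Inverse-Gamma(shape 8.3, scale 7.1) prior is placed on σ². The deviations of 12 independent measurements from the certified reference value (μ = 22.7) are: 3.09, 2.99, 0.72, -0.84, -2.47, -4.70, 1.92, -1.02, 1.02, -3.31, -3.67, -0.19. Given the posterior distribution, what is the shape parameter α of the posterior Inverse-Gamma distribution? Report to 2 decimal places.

With known mean μ and an Inverse-Gamma(α, β) prior on σ², the Normal likelihood is conjugate: posterior is Inv-Gamma(α + n/2, β + Σ(xᵢ−μ)²/2).
Σ(xᵢ−μ)² = (3.09)² + (2.99)² + (0.72)² + (-0.84)² + (-2.47)² + (-4.70)² + (1.92)² + (-1.02)² + (1.02)² + (-3.31)² + (-3.67)² + (-0.19)² = 78.1314.
Posterior: Inv-Gamma(8.3 + 12/2, 7.1 + 78.1314/2) = Inv-Gamma(14.30, 46.16570).
Posterior α = 14.30.

14.30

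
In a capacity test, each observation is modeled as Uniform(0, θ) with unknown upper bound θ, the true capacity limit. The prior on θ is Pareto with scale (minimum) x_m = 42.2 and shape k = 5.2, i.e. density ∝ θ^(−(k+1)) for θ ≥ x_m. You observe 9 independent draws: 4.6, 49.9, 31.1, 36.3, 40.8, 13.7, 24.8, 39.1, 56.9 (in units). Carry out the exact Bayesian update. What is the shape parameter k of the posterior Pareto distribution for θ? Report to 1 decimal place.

14.2

A Pareto(scale x_m, shape k) prior on the upper bound θ of Uniform(0, θ) is conjugate: posterior is Pareto(max(x_m, max xᵢ), k + n).
Sample maximum = 56.9; prior scale x_m = 42.2 → posterior scale = max = 56.9.
Posterior shape = 5.2 + 9 = 14.2.
Posterior shape k = 14.2.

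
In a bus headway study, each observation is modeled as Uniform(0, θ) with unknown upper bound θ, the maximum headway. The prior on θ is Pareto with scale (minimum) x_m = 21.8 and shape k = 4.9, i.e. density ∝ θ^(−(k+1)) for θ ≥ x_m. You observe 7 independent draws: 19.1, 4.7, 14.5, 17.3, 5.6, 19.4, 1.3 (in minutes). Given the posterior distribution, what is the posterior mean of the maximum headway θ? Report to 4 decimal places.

A Pareto(scale x_m, shape k) prior on the upper bound θ of Uniform(0, θ) is conjugate: posterior is Pareto(max(x_m, max xᵢ), k + n).
Sample maximum = 19.4; prior scale x_m = 21.8 → posterior scale = max = 21.8.
Posterior shape = 4.9 + 7 = 11.9.
E[θ|data] = k·x_m/(k−1) = 11.9·21.8/10.9 = 23.8000.

23.8000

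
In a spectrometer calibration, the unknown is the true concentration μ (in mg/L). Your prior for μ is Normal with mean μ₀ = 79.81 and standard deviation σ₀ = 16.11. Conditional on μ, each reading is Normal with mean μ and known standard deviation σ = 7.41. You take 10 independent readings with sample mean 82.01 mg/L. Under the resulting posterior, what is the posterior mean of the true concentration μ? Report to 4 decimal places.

For Normal data with known variance σ², a Normal(μ₀, σ₀²) prior on μ is conjugate. Posterior precision = 1/σ₀² + n/σ²; posterior mean is the precision-weighted average of μ₀ and x̄.
n·x̄ = 10·82.01 = 820.1.
σ₀² = 16.11² = 259.5321, σ² = 7.41² = 54.9081; σ² + n·σ₀² = 54.9081 + 10·259.5321 = 2650.2291.
Posterior mean = (μ₀/σ₀² + n·x̄/σ²)/(1/σ₀² + n/σ²) = (σ²·μ₀ + σ₀²·n·x̄)/(σ² + n·σ₀²) = (54.9081·79.81 + 259.5321·820.1)/2650.2291 = 217224.490671/2650.2291 = 81.9644.

81.9644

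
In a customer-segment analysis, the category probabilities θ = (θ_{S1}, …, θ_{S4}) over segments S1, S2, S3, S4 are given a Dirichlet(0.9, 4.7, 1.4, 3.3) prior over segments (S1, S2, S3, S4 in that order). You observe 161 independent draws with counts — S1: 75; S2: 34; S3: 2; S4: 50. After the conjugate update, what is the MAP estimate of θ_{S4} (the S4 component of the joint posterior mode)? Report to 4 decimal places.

The Dirichlet prior is conjugate to the Multinomial likelihood: each posterior αⱼ = prior αⱼ + observed count nⱼ.
Posterior concentration: (75.9, 38.7, 3.4, 53.3), total = 171.3.
Joint mode component: (α_{S4}−1)/(Σα−K) = 52.3/167.3 = 0.3126.

0.3126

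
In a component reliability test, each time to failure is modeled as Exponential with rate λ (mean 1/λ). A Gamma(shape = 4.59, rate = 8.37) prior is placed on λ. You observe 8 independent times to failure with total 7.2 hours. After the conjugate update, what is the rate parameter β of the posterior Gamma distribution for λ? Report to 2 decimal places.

With a Gamma(shape α, rate β) prior on the exponential rate λ, the posterior after n observations with total T = Σxᵢ is Gamma(α+n, β+T).
Posterior: Gamma(4.59+8, 8.37+7.2) = Gamma(12.59, 15.57).
Posterior β = 15.57.

15.57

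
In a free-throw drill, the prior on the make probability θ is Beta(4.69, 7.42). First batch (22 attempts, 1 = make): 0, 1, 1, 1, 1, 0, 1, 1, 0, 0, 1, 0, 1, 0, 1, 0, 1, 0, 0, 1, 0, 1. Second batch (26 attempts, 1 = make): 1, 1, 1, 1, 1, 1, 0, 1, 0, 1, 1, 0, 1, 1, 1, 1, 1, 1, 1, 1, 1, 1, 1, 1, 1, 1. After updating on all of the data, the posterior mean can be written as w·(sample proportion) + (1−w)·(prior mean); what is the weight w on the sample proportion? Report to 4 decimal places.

0.7985

The Beta prior is conjugate to a Binomial/Bernoulli likelihood; the update adds successes to α and failures to β.
Total number of attempts: n = 22 + 26 = 48.
Posterior mean = (α₀+k)/(α₀+β₀+n) = [n/(α₀+β₀+n)]·(k/n) + [(α₀+β₀)/(α₀+β₀+n)]·α₀/(α₀+β₀), so only n and the prior enter the weight.
The weight on the data is w = n/(α₀+β₀+n) = 48/(4.69+7.42+48) = 48/60.11 = 0.7985.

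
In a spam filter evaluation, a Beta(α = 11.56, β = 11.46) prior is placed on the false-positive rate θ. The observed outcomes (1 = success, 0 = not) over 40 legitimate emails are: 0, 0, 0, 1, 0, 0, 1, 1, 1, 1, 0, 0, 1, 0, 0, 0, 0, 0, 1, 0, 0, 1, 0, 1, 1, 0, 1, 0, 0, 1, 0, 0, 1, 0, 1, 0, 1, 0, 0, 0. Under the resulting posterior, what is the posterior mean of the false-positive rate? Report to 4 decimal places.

The Beta prior is conjugate to a Binomial/Bernoulli likelihood; the update adds successes to α and failures to β.
Posterior: Beta(α+k, β+n−k) = Beta(11.56+15, 11.46+25) = Beta(26.56, 36.46).
Posterior mean = α/(α+β) = 26.56/63.02 = 0.4215.

0.4215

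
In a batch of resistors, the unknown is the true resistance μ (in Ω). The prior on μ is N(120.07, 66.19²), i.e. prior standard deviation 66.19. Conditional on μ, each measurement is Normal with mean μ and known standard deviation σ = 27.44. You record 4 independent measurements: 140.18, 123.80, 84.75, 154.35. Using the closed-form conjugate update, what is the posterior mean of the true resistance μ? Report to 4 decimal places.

For Normal data with known variance σ², a Normal(μ₀, σ₀²) prior on μ is conjugate. Posterior precision = 1/σ₀² + n/σ²; posterior mean is the precision-weighted average of μ₀ and x̄.
Σxᵢ = 140.18 + 123.80 + 84.75 + 154.35 = 503.08, so n·x̄ = 503.08.
σ₀² = 66.19² = 4381.1161, σ² = 27.44² = 752.9536; σ² + n·σ₀² = 752.9536 + 4·4381.1161 = 18277.418.
Posterior mean = (μ₀/σ₀² + n·x̄/σ²)/(1/σ₀² + n/σ²) = (σ²·μ₀ + σ₀²·n·x̄)/(σ² + n·σ₀²) = (752.9536·120.07 + 4381.1161·503.08)/18277.418 = 2294459.02634/18277.418 = 125.5352.

125.5352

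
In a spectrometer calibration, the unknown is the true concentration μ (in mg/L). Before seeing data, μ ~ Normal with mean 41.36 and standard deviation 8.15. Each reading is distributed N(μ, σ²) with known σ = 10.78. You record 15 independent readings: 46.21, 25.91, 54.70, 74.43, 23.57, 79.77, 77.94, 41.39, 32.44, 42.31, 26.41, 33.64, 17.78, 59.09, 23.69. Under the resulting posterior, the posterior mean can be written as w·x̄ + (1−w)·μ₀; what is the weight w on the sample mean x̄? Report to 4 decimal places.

0.8955

For Normal data with known variance σ², a Normal(μ₀, σ₀²) prior on μ is conjugate. Posterior precision = 1/σ₀² + n/σ²; posterior mean is the precision-weighted average of μ₀ and x̄.
σ₀² = 8.15² = 66.4225, σ² = 10.78² = 116.2084. Prior precision 1/σ₀² = 1/66.4225; data precision n/σ² = 15/116.2084.
w = (n/σ²)/(1/σ₀² + n/σ²) = n·σ₀²/(σ² + n·σ₀²) = 15·66.4225/(116.2084 + 15·66.4225) = 996.3375/1112.5459 = 0.8955.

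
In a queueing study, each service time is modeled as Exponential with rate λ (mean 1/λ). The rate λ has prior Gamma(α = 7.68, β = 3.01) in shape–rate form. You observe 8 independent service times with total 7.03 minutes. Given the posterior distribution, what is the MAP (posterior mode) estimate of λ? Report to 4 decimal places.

With a Gamma(shape α, rate β) prior on the exponential rate λ, the posterior after n observations with total T = Σxᵢ is Gamma(α+n, β+T).
Posterior: Gamma(7.68+8, 3.01+7.03) = Gamma(15.68, 10.04).
Mode = (α−1)/β = 1.4622.

1.4622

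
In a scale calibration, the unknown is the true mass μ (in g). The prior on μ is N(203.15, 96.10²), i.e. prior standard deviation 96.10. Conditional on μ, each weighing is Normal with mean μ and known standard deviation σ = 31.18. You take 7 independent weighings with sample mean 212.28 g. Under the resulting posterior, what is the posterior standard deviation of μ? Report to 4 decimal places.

11.6973

For Normal data with known variance σ², a Normal(μ₀, σ₀²) prior on μ is conjugate. Posterior precision = 1/σ₀² + n/σ²; posterior mean is the precision-weighted average of μ₀ and x̄.
σ₀² = 96.10² = 9235.21, σ² = 31.18² = 972.1924; σ² + n·σ₀² = 972.1924 + 7·9235.21 = 65618.6624.
Posterior precision = 1/σ₀² + n/σ² = 1/9235.21 + 7/972.1924 = (σ² + n·σ₀²)/(σ₀²σ²) = 65618.6624/(9235.21·972.1924); posterior variance σₙ² = σ₀²σ²/(σ² + n·σ₀²) = 9235.21·972.1924/65618.6624 = 136.826943.
Posterior SD = √σₙ² = √(9235.21·972.1924/65618.6624) = 11.6973.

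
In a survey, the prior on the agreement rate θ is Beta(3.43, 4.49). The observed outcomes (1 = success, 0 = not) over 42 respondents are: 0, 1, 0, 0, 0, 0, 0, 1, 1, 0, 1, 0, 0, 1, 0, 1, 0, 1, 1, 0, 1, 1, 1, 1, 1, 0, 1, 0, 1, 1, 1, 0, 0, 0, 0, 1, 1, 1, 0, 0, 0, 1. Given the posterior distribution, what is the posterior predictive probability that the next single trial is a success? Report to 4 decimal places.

0.4894

The Beta prior is conjugate to a Binomial/Bernoulli likelihood; the update adds successes to α and failures to β.
Posterior: Beta(α+k, β+n−k) = Beta(3.43+21, 4.49+21) = Beta(24.43, 25.49).
For a single future Bernoulli trial, P(success | data) = α/(α+β) = 0.4894.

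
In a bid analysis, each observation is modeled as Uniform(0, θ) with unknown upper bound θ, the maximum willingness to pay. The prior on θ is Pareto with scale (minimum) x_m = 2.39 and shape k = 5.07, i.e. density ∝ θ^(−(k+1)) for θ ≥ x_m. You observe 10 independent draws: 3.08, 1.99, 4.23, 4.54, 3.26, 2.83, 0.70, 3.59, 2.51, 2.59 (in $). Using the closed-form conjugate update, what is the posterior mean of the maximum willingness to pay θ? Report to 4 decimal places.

A Pareto(scale x_m, shape k) prior on the upper bound θ of Uniform(0, θ) is conjugate: posterior is Pareto(max(x_m, max xᵢ), k + n).
Sample maximum = 4.54; prior scale x_m = 2.39 → posterior scale = max = 4.54.
Posterior shape = 5.07 + 10 = 15.07.
E[θ|data] = k·x_m/(k−1) = 15.07·4.54/14.07 = 4.8627.

4.8627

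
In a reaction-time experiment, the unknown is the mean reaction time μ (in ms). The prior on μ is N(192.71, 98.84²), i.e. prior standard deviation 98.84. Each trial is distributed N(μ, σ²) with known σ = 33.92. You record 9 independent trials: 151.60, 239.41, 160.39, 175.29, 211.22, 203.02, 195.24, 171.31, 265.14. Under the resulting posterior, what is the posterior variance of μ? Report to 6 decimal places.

For Normal data with known variance σ², a Normal(μ₀, σ₀²) prior on μ is conjugate. Posterior precision = 1/σ₀² + n/σ²; posterior mean is the precision-weighted average of μ₀ and x̄.
σ₀² = 98.84² = 9769.3456, σ² = 33.92² = 1150.5664; σ² + n·σ₀² = 1150.5664 + 9·9769.3456 = 89074.6768.
Posterior precision = 1/σ₀² + n/σ² = 1/9769.3456 + 9/1150.5664 = (σ² + n·σ₀²)/(σ₀²σ²) = 89074.6768/(9769.3456·1150.5664); posterior variance σₙ² = σ₀²σ²/(σ² + n·σ₀²) = 9769.3456·1150.5664/89074.6768 = 126.189409.

126.189409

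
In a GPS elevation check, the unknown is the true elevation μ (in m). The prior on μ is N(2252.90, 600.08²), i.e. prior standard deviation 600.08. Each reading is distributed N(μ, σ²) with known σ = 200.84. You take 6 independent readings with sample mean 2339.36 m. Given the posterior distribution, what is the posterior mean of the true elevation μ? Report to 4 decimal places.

2337.7754

For Normal data with known variance σ², a Normal(μ₀, σ₀²) prior on μ is conjugate. Posterior precision = 1/σ₀² + n/σ²; posterior mean is the precision-weighted average of μ₀ and x̄.
n·x̄ = 6·2339.36 = 14036.16.
σ₀² = 600.08² = 360096.0064, σ² = 200.84² = 40336.7056; σ² + n·σ₀² = 40336.7056 + 6·360096.0064 = 2200912.744.
Posterior mean = (μ₀/σ₀² + n·x̄/σ²)/(1/σ₀² + n/σ²) = (σ²·μ₀ + σ₀²·n·x̄)/(σ² + n·σ₀²) = (40336.7056·2252.90 + 360096.0064·14036.16)/2200912.744 = 5145239725.237664/2200912.744 = 2337.7754.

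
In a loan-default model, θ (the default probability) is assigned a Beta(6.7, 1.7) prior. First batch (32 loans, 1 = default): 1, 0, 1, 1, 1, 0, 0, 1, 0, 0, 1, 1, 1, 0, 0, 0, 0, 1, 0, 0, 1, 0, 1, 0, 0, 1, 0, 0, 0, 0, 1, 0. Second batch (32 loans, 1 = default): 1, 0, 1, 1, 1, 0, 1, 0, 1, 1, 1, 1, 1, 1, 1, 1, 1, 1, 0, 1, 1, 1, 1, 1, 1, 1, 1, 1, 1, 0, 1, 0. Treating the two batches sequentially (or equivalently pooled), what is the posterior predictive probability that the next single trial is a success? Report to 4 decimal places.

0.6312

The Beta prior is conjugate to a Binomial/Bernoulli likelihood; the update adds successes to α and failures to β.
After batch 1: Beta(6.7+13, 1.7+19) = Beta(19.7, 20.7).
After batch 2: Beta(19.7+26, 20.7+6) = Beta(45.7, 26.7).
For a single future Bernoulli trial, P(success | data) = α/(α+β) = 0.6312.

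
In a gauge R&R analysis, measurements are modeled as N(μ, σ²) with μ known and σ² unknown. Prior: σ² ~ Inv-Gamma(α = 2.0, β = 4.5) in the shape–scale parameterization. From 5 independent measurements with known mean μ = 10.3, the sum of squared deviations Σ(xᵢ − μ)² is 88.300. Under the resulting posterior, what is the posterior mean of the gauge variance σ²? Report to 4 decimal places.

With known mean μ and an Inverse-Gamma(α, β) prior on σ², the Normal likelihood is conjugate: posterior is Inv-Gamma(α + n/2, β + Σ(xᵢ−μ)²/2).
Posterior: Inv-Gamma(2.0 + 5/2, 4.5 + 88.300/2) = Inv-Gamma(4.50, 48.6500).
E[σ²|data] = β/(α−1) = 48.6500/3.50 = 13.9000.

13.9000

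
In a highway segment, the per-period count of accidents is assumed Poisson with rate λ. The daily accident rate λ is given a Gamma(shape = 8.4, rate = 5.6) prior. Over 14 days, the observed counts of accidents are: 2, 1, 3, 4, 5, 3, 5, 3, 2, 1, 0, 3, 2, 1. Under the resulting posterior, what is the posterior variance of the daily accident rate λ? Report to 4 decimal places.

With a Gamma(shape α, rate β) prior, the Poisson likelihood is conjugate: the posterior is Gamma(α + ΣXᵢ, β + n).
Sum of counts S = 35 over n = 14 days.
Posterior: Gamma(α+S, β+n) = Gamma(8.4+35, 5.6+14) = Gamma(43.4, 19.6).
Var = α/β² = 43.4/19.6² = 0.1130.

0.1130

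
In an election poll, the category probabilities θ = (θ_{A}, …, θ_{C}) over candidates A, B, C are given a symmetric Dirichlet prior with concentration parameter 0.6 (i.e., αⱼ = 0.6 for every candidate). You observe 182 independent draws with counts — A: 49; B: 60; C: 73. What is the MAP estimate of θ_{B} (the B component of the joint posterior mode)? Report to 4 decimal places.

The Dirichlet prior is conjugate to the Multinomial likelihood: each posterior αⱼ = prior αⱼ + observed count nⱼ.
Posterior concentration: (49.6, 60.6, 73.6), total = 183.8.
Joint mode component: (α_{B}−1)/(Σα−K) = 59.6/180.8 = 0.3296.

0.3296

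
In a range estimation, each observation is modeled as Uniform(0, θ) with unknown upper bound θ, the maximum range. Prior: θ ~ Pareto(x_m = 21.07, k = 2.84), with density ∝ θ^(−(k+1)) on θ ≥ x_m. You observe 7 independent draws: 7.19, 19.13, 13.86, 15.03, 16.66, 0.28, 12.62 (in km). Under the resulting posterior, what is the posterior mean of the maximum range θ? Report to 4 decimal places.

A Pareto(scale x_m, shape k) prior on the upper bound θ of Uniform(0, θ) is conjugate: posterior is Pareto(max(x_m, max xᵢ), k + n).
Sample maximum = 19.13; prior scale x_m = 21.07 → posterior scale = max = 21.07.
Posterior shape = 2.84 + 7 = 9.84.
E[θ|data] = k·x_m/(k−1) = 9.84·21.07/8.84 = 23.4535.

23.4535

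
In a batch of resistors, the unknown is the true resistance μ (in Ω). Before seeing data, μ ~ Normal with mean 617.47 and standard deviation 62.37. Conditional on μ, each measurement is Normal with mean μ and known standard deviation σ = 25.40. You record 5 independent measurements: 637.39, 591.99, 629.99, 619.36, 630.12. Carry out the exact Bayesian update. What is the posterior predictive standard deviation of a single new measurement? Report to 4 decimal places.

27.7498

For Normal data with known variance σ², a Normal(μ₀, σ₀²) prior on μ is conjugate. Posterior precision = 1/σ₀² + n/σ²; posterior mean is the precision-weighted average of μ₀ and x̄.
σ₀² = 62.37² = 3890.0169, σ² = 25.40² = 645.16; σ² + n·σ₀² = 645.16 + 5·3890.0169 = 20095.2445.
Posterior precision = 1/σ₀² + n/σ² = 1/3890.0169 + 5/645.16 = (σ² + n·σ₀²)/(σ₀²σ²) = 20095.2445/(3890.0169·645.16); posterior variance σₙ² = σ₀²σ²/(σ² + n·σ₀²) = 3890.0169·645.16/20095.2445 = 124.889414.
Predictive variance for one new observation = σₙ² + σ² = 3890.0169·645.16/20095.2445 + 645.16 = σ²·(σ₀² + 20095.2445)/20095.2445 = 645.16·23985.2614/20095.2445 = 770.049414; SD = √(645.16·23985.2614/20095.2445) = 27.7498.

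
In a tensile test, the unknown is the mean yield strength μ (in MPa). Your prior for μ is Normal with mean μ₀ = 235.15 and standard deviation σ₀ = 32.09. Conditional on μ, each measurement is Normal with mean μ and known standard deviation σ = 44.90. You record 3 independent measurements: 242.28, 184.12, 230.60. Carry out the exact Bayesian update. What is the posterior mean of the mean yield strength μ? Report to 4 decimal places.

For Normal data with known variance σ², a Normal(μ₀, σ₀²) prior on μ is conjugate. Posterior precision = 1/σ₀² + n/σ²; posterior mean is the precision-weighted average of μ₀ and x̄.
Σxᵢ = 242.28 + 184.12 + 230.60 = 657, so n·x̄ = 657.
σ₀² = 32.09² = 1029.7681, σ² = 44.90² = 2016.01; σ² + n·σ₀² = 2016.01 + 3·1029.7681 = 5105.3143.
Posterior mean = (μ₀/σ₀² + n·x̄/σ²)/(1/σ₀² + n/σ²) = (σ²·μ₀ + σ₀²·n·x̄)/(σ² + n·σ₀²) = (2016.01·235.15 + 1029.7681·657)/5105.3143 = 1150622.3932/5105.3143 = 225.3774.

225.3774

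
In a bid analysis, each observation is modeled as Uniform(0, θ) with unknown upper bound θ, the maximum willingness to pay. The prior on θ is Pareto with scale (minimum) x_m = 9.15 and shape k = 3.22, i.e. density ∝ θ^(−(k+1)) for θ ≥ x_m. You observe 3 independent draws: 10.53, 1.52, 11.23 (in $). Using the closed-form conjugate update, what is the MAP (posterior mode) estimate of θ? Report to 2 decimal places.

11.23

A Pareto(scale x_m, shape k) prior on the upper bound θ of Uniform(0, θ) is conjugate: posterior is Pareto(max(x_m, max xᵢ), k + n).
Sample maximum = 11.23; prior scale x_m = 9.15 → posterior scale = max = 11.23.
Posterior shape = 3.22 + 3 = 6.22.
The Pareto density is decreasing on [x_m, ∞), so the mode is x_m = 11.23.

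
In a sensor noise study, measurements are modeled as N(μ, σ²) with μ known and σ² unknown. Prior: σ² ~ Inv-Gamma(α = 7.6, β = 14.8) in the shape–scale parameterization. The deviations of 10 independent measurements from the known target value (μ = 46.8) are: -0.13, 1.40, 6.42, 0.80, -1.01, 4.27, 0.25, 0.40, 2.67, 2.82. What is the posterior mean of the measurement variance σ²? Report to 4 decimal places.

With known mean μ and an Inverse-Gamma(α, β) prior on σ², the Normal likelihood is conjugate: posterior is Inv-Gamma(α + n/2, β + Σ(xᵢ−μ)²/2).
Σ(xᵢ−μ)² = (-0.13)² + (1.40)² + (6.42)² + (0.80)² + (-1.01)² + (4.27)² + (0.25)² + (0.40)² + (2.67)² + (2.82)² = 78.3901.
Posterior: Inv-Gamma(7.6 + 10/2, 14.8 + 78.3901/2) = Inv-Gamma(12.60, 53.99505).
E[σ²|data] = β/(α−1) = 53.99505/11.60 = 4.6547.

4.6547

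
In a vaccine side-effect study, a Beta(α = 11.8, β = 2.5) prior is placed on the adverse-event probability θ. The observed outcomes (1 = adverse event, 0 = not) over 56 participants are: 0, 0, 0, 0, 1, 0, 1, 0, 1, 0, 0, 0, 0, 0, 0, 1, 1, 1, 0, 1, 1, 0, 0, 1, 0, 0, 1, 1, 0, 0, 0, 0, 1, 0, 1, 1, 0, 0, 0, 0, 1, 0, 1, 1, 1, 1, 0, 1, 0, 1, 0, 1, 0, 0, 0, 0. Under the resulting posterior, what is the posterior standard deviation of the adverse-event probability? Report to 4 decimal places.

The Beta prior is conjugate to a Binomial/Bernoulli likelihood; the update adds successes to α and failures to β.
Posterior: Beta(α+k, β+n−k) = Beta(11.8+22, 2.5+34) = Beta(33.8, 36.5).
Var = αβ/((α+β)²(α+β+1)) = 33.8·36.5/(70.3²·71.3) = 0.00350114; SD = √0.00350114 = 0.0592.

0.0592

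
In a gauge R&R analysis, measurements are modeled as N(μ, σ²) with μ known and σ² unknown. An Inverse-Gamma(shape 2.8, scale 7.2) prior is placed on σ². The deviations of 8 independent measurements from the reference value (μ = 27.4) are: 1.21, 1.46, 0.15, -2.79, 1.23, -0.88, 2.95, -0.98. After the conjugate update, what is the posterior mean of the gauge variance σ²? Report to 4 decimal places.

With known mean μ and an Inverse-Gamma(α, β) prior on σ², the Normal likelihood is conjugate: posterior is Inv-Gamma(α + n/2, β + Σ(xᵢ−μ)²/2).
Σ(xᵢ−μ)² = (1.21)² + (1.46)² + (0.15)² + (-2.79)² + (1.23)² + (-0.88)² + (2.95)² + (-0.98)² = 23.3525.
Posterior: Inv-Gamma(2.8 + 8/2, 7.2 + 23.3525/2) = Inv-Gamma(6.80, 18.87625).
E[σ²|data] = β/(α−1) = 18.87625/5.80 = 3.2545.

3.2545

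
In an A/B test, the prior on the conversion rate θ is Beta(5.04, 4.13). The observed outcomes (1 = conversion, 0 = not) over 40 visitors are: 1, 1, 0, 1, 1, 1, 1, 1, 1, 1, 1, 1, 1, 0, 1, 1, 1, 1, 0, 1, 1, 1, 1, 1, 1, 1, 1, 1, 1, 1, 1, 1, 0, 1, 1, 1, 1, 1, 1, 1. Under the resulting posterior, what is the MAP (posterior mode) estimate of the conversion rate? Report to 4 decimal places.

The Beta prior is conjugate to a Binomial/Bernoulli likelihood; the update adds successes to α and failures to β.
Posterior: Beta(α+k, β+n−k) = Beta(5.04+36, 4.13+4) = Beta(41.04, 8.13).
Mode of Beta(a,b) for a,b>1 is (a−1)/(a+b−2) = 40.04/47.17 = 0.8488.

0.8488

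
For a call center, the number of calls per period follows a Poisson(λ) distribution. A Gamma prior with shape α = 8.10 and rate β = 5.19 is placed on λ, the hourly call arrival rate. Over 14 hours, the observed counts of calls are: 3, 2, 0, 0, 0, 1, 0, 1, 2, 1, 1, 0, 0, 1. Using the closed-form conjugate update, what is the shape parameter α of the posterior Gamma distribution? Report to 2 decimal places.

With a Gamma(shape α, rate β) prior, the Poisson likelihood is conjugate: the posterior is Gamma(α + ΣXᵢ, β + n).
Sum of counts S = 12 over n = 14 hours.
Posterior: Gamma(α+S, β+n) = Gamma(8.10+12, 5.19+14) = Gamma(20.10, 19.19).
Posterior α = 20.10.

20.10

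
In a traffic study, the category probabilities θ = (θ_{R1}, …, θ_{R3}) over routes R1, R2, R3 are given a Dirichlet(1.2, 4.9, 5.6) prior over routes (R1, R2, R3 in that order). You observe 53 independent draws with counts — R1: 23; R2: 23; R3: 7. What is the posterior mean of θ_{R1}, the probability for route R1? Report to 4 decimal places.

0.3740

The Dirichlet prior is conjugate to the Multinomial likelihood: each posterior αⱼ = prior αⱼ + observed count nⱼ.
Posterior concentration: (24.2, 27.9, 12.6), total = 64.7.
E[θ_{R1}|data] = α_{R1}/Σα = 24.2/64.7 = 0.3740.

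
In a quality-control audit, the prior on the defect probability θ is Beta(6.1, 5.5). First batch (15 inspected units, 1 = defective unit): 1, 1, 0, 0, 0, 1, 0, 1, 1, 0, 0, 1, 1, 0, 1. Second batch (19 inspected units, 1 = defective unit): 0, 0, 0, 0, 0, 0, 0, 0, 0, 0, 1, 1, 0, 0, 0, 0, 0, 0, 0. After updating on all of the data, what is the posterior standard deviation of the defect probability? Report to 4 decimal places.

The Beta prior is conjugate to a Binomial/Bernoulli likelihood; the update adds successes to α and failures to β.
After batch 1: Beta(6.1+8, 5.5+7) = Beta(14.1, 12.5).
After batch 2: Beta(14.1+2, 12.5+17) = Beta(16.1, 29.5).
Var = αβ/((α+β)²(α+β+1)) = 16.1·29.5/(45.6²·46.6) = 0.00490154; SD = √0.00490154 = 0.0700.

0.0700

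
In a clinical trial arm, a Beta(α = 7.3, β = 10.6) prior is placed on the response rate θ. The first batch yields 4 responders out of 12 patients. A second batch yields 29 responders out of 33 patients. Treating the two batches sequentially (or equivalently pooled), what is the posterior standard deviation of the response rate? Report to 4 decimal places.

0.0600

The Beta prior is conjugate to a Binomial/Bernoulli likelihood; the update adds successes to α and failures to β.
After batch 1: Beta(7.3+4, 10.6+8) = Beta(11.3, 18.6).
After batch 2: Beta(11.3+29, 18.6+4) = Beta(40.3, 22.6).
Var = αβ/((α+β)²(α+β+1)) = 40.3·22.6/(62.9²·63.9) = 0.00360256; SD = √0.00360256 = 0.0600.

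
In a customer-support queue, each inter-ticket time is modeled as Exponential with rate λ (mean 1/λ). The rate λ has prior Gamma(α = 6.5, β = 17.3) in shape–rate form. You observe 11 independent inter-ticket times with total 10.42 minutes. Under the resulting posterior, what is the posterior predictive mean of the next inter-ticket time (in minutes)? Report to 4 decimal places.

With a Gamma(shape α, rate β) prior on the exponential rate λ, the posterior after n observations with total T = Σxᵢ is Gamma(α+n, β+T).
Posterior: Gamma(6.5+11, 17.3+10.42) = Gamma(17.5, 27.72).
The predictive distribution for the next observation is Lomax; its mean is β/(α−1) = 27.72/16.5 = 1.6800.

1.6800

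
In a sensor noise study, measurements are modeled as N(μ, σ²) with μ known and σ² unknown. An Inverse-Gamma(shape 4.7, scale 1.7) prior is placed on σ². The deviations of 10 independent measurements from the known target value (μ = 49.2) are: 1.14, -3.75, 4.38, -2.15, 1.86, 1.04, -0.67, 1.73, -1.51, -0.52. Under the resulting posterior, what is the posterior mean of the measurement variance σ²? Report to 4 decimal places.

With known mean μ and an Inverse-Gamma(α, β) prior on σ², the Normal likelihood is conjugate: posterior is Inv-Gamma(α + n/2, β + Σ(xᵢ−μ)²/2).
Σ(xᵢ−μ)² = (1.14)² + (-3.75)² + (4.38)² + (-2.15)² + (1.86)² + (1.04)² + (-0.67)² + (1.73)² + (-1.51)² + (-0.52)² = 49.7025.
Posterior: Inv-Gamma(4.7 + 10/2, 1.7 + 49.7025/2) = Inv-Gamma(9.70, 26.55125).
E[σ²|data] = β/(α−1) = 26.55125/8.70 = 3.0519.

3.0519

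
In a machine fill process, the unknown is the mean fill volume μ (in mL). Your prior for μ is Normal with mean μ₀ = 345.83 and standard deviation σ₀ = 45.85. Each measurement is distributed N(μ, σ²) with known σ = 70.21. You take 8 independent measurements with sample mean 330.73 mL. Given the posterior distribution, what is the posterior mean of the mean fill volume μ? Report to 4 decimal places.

For Normal data with known variance σ², a Normal(μ₀, σ₀²) prior on μ is conjugate. Posterior precision = 1/σ₀² + n/σ²; posterior mean is the precision-weighted average of μ₀ and x̄.
n·x̄ = 8·330.73 = 2645.84.
σ₀² = 45.85² = 2102.2225, σ² = 70.21² = 4929.4441; σ² + n·σ₀² = 4929.4441 + 8·2102.2225 = 21747.2241.
Posterior mean = (μ₀/σ₀² + n·x̄/σ²)/(1/σ₀² + n/σ²) = (σ²·μ₀ + σ₀²·n·x̄)/(σ² + n·σ₀²) = (4929.4441·345.83 + 2102.2225·2645.84)/21747.2241 = 7266894.032503/21747.2241 = 334.1527.

334.1527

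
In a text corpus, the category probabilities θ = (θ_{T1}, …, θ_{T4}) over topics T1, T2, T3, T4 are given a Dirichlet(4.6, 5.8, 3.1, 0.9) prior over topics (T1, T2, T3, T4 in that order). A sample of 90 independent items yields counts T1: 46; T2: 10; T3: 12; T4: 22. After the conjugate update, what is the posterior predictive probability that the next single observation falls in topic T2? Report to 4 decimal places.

0.1513

The Dirichlet prior is conjugate to the Multinomial likelihood: each posterior αⱼ = prior αⱼ + observed count nⱼ.
Posterior concentration: (50.6, 15.8, 15.1, 22.9), total = 104.4.
P(next = T2 | data) = α_{T2}/Σα = 0.1513.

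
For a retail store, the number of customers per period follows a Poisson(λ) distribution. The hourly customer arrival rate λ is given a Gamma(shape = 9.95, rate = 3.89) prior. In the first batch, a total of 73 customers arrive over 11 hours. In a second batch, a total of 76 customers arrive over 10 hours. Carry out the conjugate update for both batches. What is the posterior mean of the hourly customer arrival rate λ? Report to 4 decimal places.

6.3861

With a Gamma(shape α, rate β) prior, the Poisson likelihood is conjugate: the posterior is Gamma(α + ΣXᵢ, β + n).
After batch 1: Gamma(α+S, β+n) = Gamma(9.95+73, 3.89+11) = Gamma(82.95, 14.89).
After batch 2: Gamma(α+S, β+n) = Gamma(82.95+76, 14.89+10) = Gamma(158.95, 24.89).
Posterior mean = α/β = 158.95/24.89 = 6.3861.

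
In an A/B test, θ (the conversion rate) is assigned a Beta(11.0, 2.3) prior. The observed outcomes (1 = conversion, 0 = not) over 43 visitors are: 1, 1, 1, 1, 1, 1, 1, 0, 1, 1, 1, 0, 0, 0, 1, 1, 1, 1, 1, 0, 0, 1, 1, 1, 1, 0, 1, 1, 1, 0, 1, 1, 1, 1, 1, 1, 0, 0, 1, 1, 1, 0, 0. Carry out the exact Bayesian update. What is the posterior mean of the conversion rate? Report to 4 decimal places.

The Beta prior is conjugate to a Binomial/Bernoulli likelihood; the update adds successes to α and failures to β.
Posterior: Beta(α+k, β+n−k) = Beta(11.0+31, 2.3+12) = Beta(42.0, 14.3).
Posterior mean = α/(α+β) = 42.0/56.3 = 0.7460.

0.7460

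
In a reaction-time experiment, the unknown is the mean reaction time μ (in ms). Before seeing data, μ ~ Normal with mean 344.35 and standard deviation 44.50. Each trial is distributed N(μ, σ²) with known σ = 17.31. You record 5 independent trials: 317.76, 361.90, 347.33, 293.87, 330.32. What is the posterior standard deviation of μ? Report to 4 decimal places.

7.6267

For Normal data with known variance σ², a Normal(μ₀, σ₀²) prior on μ is conjugate. Posterior precision = 1/σ₀² + n/σ²; posterior mean is the precision-weighted average of μ₀ and x̄.
σ₀² = 44.50² = 1980.25, σ² = 17.31² = 299.6361; σ² + n·σ₀² = 299.6361 + 5·1980.25 = 10200.8861.
Posterior precision = 1/σ₀² + n/σ² = 1/1980.25 + 5/299.6361 = (σ² + n·σ₀²)/(σ₀²σ²) = 10200.8861/(1980.25·299.6361); posterior variance σₙ² = σ₀²σ²/(σ² + n·σ₀²) = 1980.25·299.6361/10200.8861 = 58.166946.
Posterior SD = √σₙ² = √(1980.25·299.6361/10200.8861) = 7.6267.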